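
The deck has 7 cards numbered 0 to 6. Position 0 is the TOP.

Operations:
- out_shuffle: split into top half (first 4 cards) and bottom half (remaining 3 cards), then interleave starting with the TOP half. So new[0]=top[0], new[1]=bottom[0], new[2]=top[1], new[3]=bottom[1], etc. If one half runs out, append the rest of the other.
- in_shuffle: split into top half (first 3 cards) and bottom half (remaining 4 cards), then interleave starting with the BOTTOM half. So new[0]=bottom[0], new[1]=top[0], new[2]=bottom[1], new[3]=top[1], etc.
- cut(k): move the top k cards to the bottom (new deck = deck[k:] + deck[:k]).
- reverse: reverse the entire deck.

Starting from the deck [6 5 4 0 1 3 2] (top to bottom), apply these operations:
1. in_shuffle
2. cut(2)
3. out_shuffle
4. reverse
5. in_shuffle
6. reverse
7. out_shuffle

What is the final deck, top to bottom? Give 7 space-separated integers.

After op 1 (in_shuffle): [0 6 1 5 3 4 2]
After op 2 (cut(2)): [1 5 3 4 2 0 6]
After op 3 (out_shuffle): [1 2 5 0 3 6 4]
After op 4 (reverse): [4 6 3 0 5 2 1]
After op 5 (in_shuffle): [0 4 5 6 2 3 1]
After op 6 (reverse): [1 3 2 6 5 4 0]
After op 7 (out_shuffle): [1 5 3 4 2 0 6]

Answer: 1 5 3 4 2 0 6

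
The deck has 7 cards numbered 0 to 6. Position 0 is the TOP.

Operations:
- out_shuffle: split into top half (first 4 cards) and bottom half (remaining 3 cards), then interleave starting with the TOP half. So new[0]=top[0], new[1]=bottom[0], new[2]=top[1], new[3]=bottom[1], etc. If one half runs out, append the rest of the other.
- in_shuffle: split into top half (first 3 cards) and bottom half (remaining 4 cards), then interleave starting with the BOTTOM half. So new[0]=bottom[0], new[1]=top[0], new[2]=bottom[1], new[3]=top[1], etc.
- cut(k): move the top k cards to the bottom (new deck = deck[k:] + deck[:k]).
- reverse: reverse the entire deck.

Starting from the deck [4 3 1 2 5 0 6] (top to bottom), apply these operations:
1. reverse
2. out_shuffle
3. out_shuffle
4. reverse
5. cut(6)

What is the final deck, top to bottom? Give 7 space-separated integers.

After op 1 (reverse): [6 0 5 2 1 3 4]
After op 2 (out_shuffle): [6 1 0 3 5 4 2]
After op 3 (out_shuffle): [6 5 1 4 0 2 3]
After op 4 (reverse): [3 2 0 4 1 5 6]
After op 5 (cut(6)): [6 3 2 0 4 1 5]

Answer: 6 3 2 0 4 1 5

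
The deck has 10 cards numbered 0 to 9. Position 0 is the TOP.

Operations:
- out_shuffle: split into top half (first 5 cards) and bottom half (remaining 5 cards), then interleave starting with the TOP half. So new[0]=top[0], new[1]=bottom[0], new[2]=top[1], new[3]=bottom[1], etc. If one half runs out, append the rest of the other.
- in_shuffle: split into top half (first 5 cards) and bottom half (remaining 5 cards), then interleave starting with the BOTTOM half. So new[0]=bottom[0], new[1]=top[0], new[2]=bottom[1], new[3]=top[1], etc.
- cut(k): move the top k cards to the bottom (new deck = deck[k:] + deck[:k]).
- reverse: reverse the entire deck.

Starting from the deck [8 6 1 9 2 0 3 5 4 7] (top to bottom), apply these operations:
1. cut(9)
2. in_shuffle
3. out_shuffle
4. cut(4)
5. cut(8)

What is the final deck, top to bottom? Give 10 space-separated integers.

Answer: 7 5 0 1 8 4 3 9 2 6

Derivation:
After op 1 (cut(9)): [7 8 6 1 9 2 0 3 5 4]
After op 2 (in_shuffle): [2 7 0 8 3 6 5 1 4 9]
After op 3 (out_shuffle): [2 6 7 5 0 1 8 4 3 9]
After op 4 (cut(4)): [0 1 8 4 3 9 2 6 7 5]
After op 5 (cut(8)): [7 5 0 1 8 4 3 9 2 6]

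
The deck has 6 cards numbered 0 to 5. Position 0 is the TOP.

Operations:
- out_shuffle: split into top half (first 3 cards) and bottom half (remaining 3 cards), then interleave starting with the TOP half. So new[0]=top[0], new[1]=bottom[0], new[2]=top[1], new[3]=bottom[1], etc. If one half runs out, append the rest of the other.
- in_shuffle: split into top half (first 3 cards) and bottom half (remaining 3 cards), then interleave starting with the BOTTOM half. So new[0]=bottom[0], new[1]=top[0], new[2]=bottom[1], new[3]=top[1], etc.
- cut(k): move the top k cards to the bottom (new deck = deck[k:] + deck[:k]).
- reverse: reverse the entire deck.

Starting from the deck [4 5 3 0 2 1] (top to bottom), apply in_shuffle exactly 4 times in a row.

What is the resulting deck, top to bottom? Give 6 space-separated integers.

After op 1 (in_shuffle): [0 4 2 5 1 3]
After op 2 (in_shuffle): [5 0 1 4 3 2]
After op 3 (in_shuffle): [4 5 3 0 2 1]
After op 4 (in_shuffle): [0 4 2 5 1 3]

Answer: 0 4 2 5 1 3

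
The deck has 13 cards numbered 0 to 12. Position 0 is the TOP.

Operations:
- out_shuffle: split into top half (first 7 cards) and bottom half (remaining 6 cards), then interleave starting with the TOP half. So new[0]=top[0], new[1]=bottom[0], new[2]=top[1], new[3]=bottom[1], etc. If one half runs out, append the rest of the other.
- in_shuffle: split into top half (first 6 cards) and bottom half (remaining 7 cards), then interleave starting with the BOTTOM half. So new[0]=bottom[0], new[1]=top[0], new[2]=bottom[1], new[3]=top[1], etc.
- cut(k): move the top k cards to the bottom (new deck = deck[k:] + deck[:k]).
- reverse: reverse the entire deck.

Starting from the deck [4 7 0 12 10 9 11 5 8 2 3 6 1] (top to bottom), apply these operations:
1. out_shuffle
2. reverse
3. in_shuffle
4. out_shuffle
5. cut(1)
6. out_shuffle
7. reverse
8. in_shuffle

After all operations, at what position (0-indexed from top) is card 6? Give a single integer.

Answer: 12

Derivation:
After op 1 (out_shuffle): [4 5 7 8 0 2 12 3 10 6 9 1 11]
After op 2 (reverse): [11 1 9 6 10 3 12 2 0 8 7 5 4]
After op 3 (in_shuffle): [12 11 2 1 0 9 8 6 7 10 5 3 4]
After op 4 (out_shuffle): [12 6 11 7 2 10 1 5 0 3 9 4 8]
After op 5 (cut(1)): [6 11 7 2 10 1 5 0 3 9 4 8 12]
After op 6 (out_shuffle): [6 0 11 3 7 9 2 4 10 8 1 12 5]
After op 7 (reverse): [5 12 1 8 10 4 2 9 7 3 11 0 6]
After op 8 (in_shuffle): [2 5 9 12 7 1 3 8 11 10 0 4 6]
Card 6 is at position 12.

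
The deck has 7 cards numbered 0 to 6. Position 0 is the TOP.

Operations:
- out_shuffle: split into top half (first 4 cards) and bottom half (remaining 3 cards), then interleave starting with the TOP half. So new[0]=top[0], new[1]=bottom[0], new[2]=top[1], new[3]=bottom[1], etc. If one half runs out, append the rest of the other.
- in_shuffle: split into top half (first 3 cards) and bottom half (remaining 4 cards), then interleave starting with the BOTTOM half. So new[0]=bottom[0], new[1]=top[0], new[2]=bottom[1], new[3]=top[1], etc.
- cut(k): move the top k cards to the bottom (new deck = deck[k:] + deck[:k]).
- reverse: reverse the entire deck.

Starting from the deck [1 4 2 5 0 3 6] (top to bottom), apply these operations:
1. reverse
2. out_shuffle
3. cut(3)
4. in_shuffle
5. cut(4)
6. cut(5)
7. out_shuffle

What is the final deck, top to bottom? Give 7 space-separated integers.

Answer: 6 3 0 5 2 4 1

Derivation:
After op 1 (reverse): [6 3 0 5 2 4 1]
After op 2 (out_shuffle): [6 2 3 4 0 1 5]
After op 3 (cut(3)): [4 0 1 5 6 2 3]
After op 4 (in_shuffle): [5 4 6 0 2 1 3]
After op 5 (cut(4)): [2 1 3 5 4 6 0]
After op 6 (cut(5)): [6 0 2 1 3 5 4]
After op 7 (out_shuffle): [6 3 0 5 2 4 1]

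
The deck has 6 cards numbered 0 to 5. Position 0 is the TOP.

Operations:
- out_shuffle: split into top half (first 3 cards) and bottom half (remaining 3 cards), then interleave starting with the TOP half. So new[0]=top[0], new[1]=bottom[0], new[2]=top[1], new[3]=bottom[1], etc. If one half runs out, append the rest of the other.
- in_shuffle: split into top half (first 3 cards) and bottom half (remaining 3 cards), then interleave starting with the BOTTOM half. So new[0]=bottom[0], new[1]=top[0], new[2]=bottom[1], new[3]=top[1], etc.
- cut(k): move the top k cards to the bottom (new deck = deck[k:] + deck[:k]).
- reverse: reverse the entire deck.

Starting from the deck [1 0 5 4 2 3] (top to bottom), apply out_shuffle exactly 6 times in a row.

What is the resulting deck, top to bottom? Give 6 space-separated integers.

Answer: 1 2 4 5 0 3

Derivation:
After op 1 (out_shuffle): [1 4 0 2 5 3]
After op 2 (out_shuffle): [1 2 4 5 0 3]
After op 3 (out_shuffle): [1 5 2 0 4 3]
After op 4 (out_shuffle): [1 0 5 4 2 3]
After op 5 (out_shuffle): [1 4 0 2 5 3]
After op 6 (out_shuffle): [1 2 4 5 0 3]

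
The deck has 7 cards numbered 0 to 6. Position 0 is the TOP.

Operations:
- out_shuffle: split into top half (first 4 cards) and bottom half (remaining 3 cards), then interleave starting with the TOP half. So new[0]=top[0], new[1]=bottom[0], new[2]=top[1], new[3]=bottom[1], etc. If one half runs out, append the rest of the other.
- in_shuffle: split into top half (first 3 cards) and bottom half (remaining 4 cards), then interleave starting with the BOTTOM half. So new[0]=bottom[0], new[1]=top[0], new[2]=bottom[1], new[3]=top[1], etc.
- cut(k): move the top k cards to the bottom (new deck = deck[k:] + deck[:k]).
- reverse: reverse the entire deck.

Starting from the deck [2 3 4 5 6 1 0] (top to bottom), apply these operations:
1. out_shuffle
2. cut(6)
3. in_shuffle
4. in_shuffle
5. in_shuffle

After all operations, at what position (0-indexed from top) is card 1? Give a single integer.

Answer: 4

Derivation:
After op 1 (out_shuffle): [2 6 3 1 4 0 5]
After op 2 (cut(6)): [5 2 6 3 1 4 0]
After op 3 (in_shuffle): [3 5 1 2 4 6 0]
After op 4 (in_shuffle): [2 3 4 5 6 1 0]
After op 5 (in_shuffle): [5 2 6 3 1 4 0]
Card 1 is at position 4.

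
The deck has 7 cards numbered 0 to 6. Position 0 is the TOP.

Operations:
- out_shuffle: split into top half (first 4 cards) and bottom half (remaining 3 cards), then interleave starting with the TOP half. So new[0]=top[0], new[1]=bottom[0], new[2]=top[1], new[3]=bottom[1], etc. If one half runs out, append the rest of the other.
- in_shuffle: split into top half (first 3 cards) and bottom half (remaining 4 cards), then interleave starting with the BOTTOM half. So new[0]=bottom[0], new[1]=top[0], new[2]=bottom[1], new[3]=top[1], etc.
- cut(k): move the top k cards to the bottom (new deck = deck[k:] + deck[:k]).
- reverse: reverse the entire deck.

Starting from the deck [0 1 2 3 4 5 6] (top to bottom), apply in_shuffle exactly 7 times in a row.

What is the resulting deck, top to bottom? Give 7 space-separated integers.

Answer: 3 0 4 1 5 2 6

Derivation:
After op 1 (in_shuffle): [3 0 4 1 5 2 6]
After op 2 (in_shuffle): [1 3 5 0 2 4 6]
After op 3 (in_shuffle): [0 1 2 3 4 5 6]
After op 4 (in_shuffle): [3 0 4 1 5 2 6]
After op 5 (in_shuffle): [1 3 5 0 2 4 6]
After op 6 (in_shuffle): [0 1 2 3 4 5 6]
After op 7 (in_shuffle): [3 0 4 1 5 2 6]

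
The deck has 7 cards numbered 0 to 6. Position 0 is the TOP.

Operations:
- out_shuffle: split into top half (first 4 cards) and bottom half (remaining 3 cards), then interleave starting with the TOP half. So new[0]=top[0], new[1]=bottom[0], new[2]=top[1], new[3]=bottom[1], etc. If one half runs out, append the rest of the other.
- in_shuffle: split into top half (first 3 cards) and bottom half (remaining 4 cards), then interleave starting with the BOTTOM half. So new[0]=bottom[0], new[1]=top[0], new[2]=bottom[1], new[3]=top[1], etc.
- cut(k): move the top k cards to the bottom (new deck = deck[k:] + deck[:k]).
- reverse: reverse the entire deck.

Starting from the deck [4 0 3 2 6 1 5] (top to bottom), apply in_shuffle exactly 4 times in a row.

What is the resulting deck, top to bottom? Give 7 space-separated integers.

After op 1 (in_shuffle): [2 4 6 0 1 3 5]
After op 2 (in_shuffle): [0 2 1 4 3 6 5]
After op 3 (in_shuffle): [4 0 3 2 6 1 5]
After op 4 (in_shuffle): [2 4 6 0 1 3 5]

Answer: 2 4 6 0 1 3 5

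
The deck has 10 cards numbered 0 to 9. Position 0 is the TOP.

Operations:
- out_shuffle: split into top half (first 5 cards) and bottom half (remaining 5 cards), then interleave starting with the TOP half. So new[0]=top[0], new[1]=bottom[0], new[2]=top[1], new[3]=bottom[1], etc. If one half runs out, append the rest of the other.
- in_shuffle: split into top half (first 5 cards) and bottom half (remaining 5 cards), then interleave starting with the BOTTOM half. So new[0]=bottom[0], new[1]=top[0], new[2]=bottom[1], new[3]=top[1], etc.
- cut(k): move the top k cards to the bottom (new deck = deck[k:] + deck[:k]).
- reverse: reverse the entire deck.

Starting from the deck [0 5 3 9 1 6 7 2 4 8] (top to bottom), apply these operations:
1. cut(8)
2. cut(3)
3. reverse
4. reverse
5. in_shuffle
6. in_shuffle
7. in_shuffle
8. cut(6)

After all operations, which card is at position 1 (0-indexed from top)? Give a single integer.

Answer: 5

Derivation:
After op 1 (cut(8)): [4 8 0 5 3 9 1 6 7 2]
After op 2 (cut(3)): [5 3 9 1 6 7 2 4 8 0]
After op 3 (reverse): [0 8 4 2 7 6 1 9 3 5]
After op 4 (reverse): [5 3 9 1 6 7 2 4 8 0]
After op 5 (in_shuffle): [7 5 2 3 4 9 8 1 0 6]
After op 6 (in_shuffle): [9 7 8 5 1 2 0 3 6 4]
After op 7 (in_shuffle): [2 9 0 7 3 8 6 5 4 1]
After op 8 (cut(6)): [6 5 4 1 2 9 0 7 3 8]
Position 1: card 5.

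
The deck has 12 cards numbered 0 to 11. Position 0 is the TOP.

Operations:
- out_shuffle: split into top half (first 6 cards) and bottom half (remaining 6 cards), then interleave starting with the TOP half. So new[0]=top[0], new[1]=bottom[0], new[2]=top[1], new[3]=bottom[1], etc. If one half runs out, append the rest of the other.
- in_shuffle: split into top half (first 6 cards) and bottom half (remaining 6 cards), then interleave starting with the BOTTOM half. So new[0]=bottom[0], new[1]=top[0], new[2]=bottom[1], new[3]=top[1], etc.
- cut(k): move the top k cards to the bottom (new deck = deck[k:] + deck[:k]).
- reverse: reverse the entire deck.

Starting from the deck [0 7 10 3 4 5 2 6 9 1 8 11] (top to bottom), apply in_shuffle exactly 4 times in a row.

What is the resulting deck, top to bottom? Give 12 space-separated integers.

After op 1 (in_shuffle): [2 0 6 7 9 10 1 3 8 4 11 5]
After op 2 (in_shuffle): [1 2 3 0 8 6 4 7 11 9 5 10]
After op 3 (in_shuffle): [4 1 7 2 11 3 9 0 5 8 10 6]
After op 4 (in_shuffle): [9 4 0 1 5 7 8 2 10 11 6 3]

Answer: 9 4 0 1 5 7 8 2 10 11 6 3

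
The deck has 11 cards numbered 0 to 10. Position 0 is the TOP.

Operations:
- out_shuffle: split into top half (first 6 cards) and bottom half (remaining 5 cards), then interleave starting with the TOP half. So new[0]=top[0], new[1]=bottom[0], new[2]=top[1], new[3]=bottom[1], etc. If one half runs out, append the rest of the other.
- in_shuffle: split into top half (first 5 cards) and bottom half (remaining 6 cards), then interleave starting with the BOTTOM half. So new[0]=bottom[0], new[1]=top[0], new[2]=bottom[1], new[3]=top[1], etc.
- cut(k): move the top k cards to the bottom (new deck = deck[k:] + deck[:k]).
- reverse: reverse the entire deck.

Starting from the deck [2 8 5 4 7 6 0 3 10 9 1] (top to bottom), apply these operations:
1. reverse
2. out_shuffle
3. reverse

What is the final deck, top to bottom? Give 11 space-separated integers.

Answer: 6 2 0 8 3 5 10 4 9 7 1

Derivation:
After op 1 (reverse): [1 9 10 3 0 6 7 4 5 8 2]
After op 2 (out_shuffle): [1 7 9 4 10 5 3 8 0 2 6]
After op 3 (reverse): [6 2 0 8 3 5 10 4 9 7 1]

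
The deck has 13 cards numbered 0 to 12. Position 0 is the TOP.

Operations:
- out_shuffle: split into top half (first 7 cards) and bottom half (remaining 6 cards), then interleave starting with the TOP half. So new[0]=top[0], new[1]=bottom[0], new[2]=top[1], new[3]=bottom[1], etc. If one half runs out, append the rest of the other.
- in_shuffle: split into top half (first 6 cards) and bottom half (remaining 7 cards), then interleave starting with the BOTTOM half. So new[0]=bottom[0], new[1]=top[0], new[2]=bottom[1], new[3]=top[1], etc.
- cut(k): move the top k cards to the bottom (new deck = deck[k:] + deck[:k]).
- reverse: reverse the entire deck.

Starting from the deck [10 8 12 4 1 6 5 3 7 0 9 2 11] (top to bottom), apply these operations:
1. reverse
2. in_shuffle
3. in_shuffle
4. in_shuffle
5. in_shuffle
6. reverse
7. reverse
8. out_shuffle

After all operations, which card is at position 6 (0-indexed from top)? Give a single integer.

After op 1 (reverse): [11 2 9 0 7 3 5 6 1 4 12 8 10]
After op 2 (in_shuffle): [5 11 6 2 1 9 4 0 12 7 8 3 10]
After op 3 (in_shuffle): [4 5 0 11 12 6 7 2 8 1 3 9 10]
After op 4 (in_shuffle): [7 4 2 5 8 0 1 11 3 12 9 6 10]
After op 5 (in_shuffle): [1 7 11 4 3 2 12 5 9 8 6 0 10]
After op 6 (reverse): [10 0 6 8 9 5 12 2 3 4 11 7 1]
After op 7 (reverse): [1 7 11 4 3 2 12 5 9 8 6 0 10]
After op 8 (out_shuffle): [1 5 7 9 11 8 4 6 3 0 2 10 12]
Position 6: card 4.

Answer: 4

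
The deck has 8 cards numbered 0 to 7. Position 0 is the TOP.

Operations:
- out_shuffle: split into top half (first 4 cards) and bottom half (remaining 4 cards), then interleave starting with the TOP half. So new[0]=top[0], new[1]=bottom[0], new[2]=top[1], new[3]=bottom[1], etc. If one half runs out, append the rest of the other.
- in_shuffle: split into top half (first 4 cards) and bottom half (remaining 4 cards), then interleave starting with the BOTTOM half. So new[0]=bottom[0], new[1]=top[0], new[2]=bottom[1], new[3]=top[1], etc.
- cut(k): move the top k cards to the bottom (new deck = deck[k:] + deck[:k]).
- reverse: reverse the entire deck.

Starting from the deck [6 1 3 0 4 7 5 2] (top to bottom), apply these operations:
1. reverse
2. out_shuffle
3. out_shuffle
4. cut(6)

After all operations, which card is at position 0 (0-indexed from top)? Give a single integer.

After op 1 (reverse): [2 5 7 4 0 3 1 6]
After op 2 (out_shuffle): [2 0 5 3 7 1 4 6]
After op 3 (out_shuffle): [2 7 0 1 5 4 3 6]
After op 4 (cut(6)): [3 6 2 7 0 1 5 4]
Position 0: card 3.

Answer: 3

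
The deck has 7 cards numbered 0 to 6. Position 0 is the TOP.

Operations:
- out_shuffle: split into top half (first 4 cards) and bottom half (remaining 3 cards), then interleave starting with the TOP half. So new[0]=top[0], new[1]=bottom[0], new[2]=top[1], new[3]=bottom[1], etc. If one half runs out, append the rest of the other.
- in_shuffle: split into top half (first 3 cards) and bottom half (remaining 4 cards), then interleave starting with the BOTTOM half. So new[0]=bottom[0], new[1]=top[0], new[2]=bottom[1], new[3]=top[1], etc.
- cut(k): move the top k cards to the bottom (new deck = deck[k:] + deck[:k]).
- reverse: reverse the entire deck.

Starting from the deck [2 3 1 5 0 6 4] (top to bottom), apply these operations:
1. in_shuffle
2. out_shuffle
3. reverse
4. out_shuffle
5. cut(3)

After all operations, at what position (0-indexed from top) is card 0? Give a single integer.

Answer: 1

Derivation:
After op 1 (in_shuffle): [5 2 0 3 6 1 4]
After op 2 (out_shuffle): [5 6 2 1 0 4 3]
After op 3 (reverse): [3 4 0 1 2 6 5]
After op 4 (out_shuffle): [3 2 4 6 0 5 1]
After op 5 (cut(3)): [6 0 5 1 3 2 4]
Card 0 is at position 1.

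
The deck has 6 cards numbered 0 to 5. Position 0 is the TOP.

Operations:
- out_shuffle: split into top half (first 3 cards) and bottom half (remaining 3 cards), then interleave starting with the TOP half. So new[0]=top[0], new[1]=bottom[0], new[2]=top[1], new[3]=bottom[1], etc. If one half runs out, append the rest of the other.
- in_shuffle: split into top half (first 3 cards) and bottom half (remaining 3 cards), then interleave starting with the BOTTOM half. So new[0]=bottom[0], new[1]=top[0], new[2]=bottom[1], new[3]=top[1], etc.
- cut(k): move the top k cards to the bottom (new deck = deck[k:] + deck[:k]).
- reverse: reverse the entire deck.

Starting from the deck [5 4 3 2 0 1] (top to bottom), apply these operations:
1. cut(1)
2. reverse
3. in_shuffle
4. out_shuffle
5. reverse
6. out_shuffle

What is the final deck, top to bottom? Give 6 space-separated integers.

After op 1 (cut(1)): [4 3 2 0 1 5]
After op 2 (reverse): [5 1 0 2 3 4]
After op 3 (in_shuffle): [2 5 3 1 4 0]
After op 4 (out_shuffle): [2 1 5 4 3 0]
After op 5 (reverse): [0 3 4 5 1 2]
After op 6 (out_shuffle): [0 5 3 1 4 2]

Answer: 0 5 3 1 4 2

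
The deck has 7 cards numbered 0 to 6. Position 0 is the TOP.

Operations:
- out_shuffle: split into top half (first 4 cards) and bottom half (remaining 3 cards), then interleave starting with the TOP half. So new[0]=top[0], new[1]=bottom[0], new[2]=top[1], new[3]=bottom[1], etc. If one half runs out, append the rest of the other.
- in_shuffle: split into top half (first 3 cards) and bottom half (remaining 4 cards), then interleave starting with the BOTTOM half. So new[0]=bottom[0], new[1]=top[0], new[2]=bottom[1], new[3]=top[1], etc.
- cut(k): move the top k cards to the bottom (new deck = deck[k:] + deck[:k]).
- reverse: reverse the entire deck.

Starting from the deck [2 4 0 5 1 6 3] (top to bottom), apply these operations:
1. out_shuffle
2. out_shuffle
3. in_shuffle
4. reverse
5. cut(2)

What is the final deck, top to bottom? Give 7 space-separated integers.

Answer: 5 0 4 2 3 6 1

Derivation:
After op 1 (out_shuffle): [2 1 4 6 0 3 5]
After op 2 (out_shuffle): [2 0 1 3 4 5 6]
After op 3 (in_shuffle): [3 2 4 0 5 1 6]
After op 4 (reverse): [6 1 5 0 4 2 3]
After op 5 (cut(2)): [5 0 4 2 3 6 1]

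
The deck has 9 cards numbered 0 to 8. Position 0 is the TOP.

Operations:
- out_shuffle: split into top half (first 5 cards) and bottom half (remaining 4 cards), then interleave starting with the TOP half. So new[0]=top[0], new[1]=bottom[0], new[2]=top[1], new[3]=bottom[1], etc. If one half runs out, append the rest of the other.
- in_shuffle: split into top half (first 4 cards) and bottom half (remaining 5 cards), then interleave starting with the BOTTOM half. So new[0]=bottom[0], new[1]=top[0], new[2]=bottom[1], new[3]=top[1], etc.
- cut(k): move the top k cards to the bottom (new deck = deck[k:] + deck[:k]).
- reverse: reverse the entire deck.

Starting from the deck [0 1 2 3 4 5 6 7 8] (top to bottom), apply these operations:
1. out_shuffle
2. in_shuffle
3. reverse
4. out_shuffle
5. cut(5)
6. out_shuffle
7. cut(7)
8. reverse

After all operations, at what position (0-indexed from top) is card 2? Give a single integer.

After op 1 (out_shuffle): [0 5 1 6 2 7 3 8 4]
After op 2 (in_shuffle): [2 0 7 5 3 1 8 6 4]
After op 3 (reverse): [4 6 8 1 3 5 7 0 2]
After op 4 (out_shuffle): [4 5 6 7 8 0 1 2 3]
After op 5 (cut(5)): [0 1 2 3 4 5 6 7 8]
After op 6 (out_shuffle): [0 5 1 6 2 7 3 8 4]
After op 7 (cut(7)): [8 4 0 5 1 6 2 7 3]
After op 8 (reverse): [3 7 2 6 1 5 0 4 8]
Card 2 is at position 2.

Answer: 2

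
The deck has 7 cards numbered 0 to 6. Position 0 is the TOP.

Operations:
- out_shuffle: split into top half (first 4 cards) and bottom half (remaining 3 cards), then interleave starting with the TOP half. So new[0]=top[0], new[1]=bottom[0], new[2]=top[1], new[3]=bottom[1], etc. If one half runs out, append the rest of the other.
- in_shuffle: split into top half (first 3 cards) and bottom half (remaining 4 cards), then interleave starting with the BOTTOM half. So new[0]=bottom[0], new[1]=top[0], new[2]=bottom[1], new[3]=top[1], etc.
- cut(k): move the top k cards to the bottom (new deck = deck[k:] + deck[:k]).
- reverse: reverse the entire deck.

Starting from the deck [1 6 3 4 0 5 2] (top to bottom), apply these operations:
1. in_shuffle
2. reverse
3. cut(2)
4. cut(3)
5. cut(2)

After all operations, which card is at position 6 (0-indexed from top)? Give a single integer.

Answer: 4

Derivation:
After op 1 (in_shuffle): [4 1 0 6 5 3 2]
After op 2 (reverse): [2 3 5 6 0 1 4]
After op 3 (cut(2)): [5 6 0 1 4 2 3]
After op 4 (cut(3)): [1 4 2 3 5 6 0]
After op 5 (cut(2)): [2 3 5 6 0 1 4]
Position 6: card 4.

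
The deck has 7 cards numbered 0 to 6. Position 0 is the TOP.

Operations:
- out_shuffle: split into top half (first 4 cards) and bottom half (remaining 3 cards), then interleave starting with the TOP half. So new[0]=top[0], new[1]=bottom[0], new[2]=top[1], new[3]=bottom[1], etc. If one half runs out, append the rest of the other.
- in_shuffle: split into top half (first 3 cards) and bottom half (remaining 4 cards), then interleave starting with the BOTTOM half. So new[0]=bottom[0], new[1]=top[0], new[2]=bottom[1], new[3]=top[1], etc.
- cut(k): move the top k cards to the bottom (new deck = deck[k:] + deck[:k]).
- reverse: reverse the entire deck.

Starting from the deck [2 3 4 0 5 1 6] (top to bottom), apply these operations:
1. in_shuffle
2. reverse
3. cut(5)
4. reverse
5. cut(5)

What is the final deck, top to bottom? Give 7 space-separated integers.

After op 1 (in_shuffle): [0 2 5 3 1 4 6]
After op 2 (reverse): [6 4 1 3 5 2 0]
After op 3 (cut(5)): [2 0 6 4 1 3 5]
After op 4 (reverse): [5 3 1 4 6 0 2]
After op 5 (cut(5)): [0 2 5 3 1 4 6]

Answer: 0 2 5 3 1 4 6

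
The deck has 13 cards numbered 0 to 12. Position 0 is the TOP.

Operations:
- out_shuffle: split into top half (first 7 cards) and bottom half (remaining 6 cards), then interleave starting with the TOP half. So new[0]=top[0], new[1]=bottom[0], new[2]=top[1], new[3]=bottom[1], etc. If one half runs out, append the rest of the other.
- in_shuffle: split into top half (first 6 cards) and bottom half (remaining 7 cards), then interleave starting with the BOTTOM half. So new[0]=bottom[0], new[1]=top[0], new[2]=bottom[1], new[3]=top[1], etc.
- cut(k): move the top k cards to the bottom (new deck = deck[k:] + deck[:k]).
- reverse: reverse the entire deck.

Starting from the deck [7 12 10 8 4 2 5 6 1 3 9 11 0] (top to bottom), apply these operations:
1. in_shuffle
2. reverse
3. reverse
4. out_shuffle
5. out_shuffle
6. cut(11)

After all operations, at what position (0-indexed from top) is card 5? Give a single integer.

After op 1 (in_shuffle): [5 7 6 12 1 10 3 8 9 4 11 2 0]
After op 2 (reverse): [0 2 11 4 9 8 3 10 1 12 6 7 5]
After op 3 (reverse): [5 7 6 12 1 10 3 8 9 4 11 2 0]
After op 4 (out_shuffle): [5 8 7 9 6 4 12 11 1 2 10 0 3]
After op 5 (out_shuffle): [5 11 8 1 7 2 9 10 6 0 4 3 12]
After op 6 (cut(11)): [3 12 5 11 8 1 7 2 9 10 6 0 4]
Card 5 is at position 2.

Answer: 2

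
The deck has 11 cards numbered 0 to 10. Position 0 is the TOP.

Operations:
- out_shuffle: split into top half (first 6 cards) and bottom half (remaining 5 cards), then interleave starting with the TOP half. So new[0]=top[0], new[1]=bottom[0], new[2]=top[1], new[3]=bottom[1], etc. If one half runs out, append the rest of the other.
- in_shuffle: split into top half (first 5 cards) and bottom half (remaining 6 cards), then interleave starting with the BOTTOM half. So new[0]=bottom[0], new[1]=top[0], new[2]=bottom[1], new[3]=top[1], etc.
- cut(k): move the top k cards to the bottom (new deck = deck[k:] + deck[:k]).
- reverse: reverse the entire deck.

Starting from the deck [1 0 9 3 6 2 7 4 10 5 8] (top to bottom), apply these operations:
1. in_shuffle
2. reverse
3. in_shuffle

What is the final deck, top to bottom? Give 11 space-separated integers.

After op 1 (in_shuffle): [2 1 7 0 4 9 10 3 5 6 8]
After op 2 (reverse): [8 6 5 3 10 9 4 0 7 1 2]
After op 3 (in_shuffle): [9 8 4 6 0 5 7 3 1 10 2]

Answer: 9 8 4 6 0 5 7 3 1 10 2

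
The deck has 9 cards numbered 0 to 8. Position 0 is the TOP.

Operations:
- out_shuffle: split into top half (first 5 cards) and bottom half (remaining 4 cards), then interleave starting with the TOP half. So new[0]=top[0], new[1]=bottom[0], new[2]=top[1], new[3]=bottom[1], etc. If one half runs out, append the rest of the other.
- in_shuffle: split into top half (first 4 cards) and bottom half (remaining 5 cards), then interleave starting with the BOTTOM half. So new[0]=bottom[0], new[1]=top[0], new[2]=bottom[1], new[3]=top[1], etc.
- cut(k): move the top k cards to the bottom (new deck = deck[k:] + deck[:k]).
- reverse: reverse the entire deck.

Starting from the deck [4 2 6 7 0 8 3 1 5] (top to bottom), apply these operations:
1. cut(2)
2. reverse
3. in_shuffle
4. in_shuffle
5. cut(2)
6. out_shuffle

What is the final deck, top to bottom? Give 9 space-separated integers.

After op 1 (cut(2)): [6 7 0 8 3 1 5 4 2]
After op 2 (reverse): [2 4 5 1 3 8 0 7 6]
After op 3 (in_shuffle): [3 2 8 4 0 5 7 1 6]
After op 4 (in_shuffle): [0 3 5 2 7 8 1 4 6]
After op 5 (cut(2)): [5 2 7 8 1 4 6 0 3]
After op 6 (out_shuffle): [5 4 2 6 7 0 8 3 1]

Answer: 5 4 2 6 7 0 8 3 1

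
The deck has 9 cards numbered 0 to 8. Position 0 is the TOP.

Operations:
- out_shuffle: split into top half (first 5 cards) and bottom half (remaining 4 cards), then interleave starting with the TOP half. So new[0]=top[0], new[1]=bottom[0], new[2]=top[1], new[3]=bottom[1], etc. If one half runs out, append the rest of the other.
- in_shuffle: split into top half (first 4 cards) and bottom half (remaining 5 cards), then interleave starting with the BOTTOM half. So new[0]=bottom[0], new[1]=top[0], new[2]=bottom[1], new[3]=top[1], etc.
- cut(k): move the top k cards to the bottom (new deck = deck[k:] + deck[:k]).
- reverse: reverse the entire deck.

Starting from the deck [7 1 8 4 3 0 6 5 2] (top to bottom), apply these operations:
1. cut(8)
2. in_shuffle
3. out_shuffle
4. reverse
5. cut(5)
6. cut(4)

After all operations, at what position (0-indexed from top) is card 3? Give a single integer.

Answer: 4

Derivation:
After op 1 (cut(8)): [2 7 1 8 4 3 0 6 5]
After op 2 (in_shuffle): [4 2 3 7 0 1 6 8 5]
After op 3 (out_shuffle): [4 1 2 6 3 8 7 5 0]
After op 4 (reverse): [0 5 7 8 3 6 2 1 4]
After op 5 (cut(5)): [6 2 1 4 0 5 7 8 3]
After op 6 (cut(4)): [0 5 7 8 3 6 2 1 4]
Card 3 is at position 4.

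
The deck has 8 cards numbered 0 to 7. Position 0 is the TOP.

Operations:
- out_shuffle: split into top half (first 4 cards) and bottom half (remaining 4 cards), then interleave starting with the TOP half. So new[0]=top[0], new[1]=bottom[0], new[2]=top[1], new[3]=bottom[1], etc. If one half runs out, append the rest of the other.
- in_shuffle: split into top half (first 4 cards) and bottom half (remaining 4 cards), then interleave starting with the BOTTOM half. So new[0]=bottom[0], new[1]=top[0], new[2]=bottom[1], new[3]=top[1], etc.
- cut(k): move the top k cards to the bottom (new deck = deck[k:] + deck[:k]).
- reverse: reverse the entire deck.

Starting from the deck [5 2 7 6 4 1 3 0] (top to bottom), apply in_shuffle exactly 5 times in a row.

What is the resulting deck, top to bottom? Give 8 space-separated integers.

After op 1 (in_shuffle): [4 5 1 2 3 7 0 6]
After op 2 (in_shuffle): [3 4 7 5 0 1 6 2]
After op 3 (in_shuffle): [0 3 1 4 6 7 2 5]
After op 4 (in_shuffle): [6 0 7 3 2 1 5 4]
After op 5 (in_shuffle): [2 6 1 0 5 7 4 3]

Answer: 2 6 1 0 5 7 4 3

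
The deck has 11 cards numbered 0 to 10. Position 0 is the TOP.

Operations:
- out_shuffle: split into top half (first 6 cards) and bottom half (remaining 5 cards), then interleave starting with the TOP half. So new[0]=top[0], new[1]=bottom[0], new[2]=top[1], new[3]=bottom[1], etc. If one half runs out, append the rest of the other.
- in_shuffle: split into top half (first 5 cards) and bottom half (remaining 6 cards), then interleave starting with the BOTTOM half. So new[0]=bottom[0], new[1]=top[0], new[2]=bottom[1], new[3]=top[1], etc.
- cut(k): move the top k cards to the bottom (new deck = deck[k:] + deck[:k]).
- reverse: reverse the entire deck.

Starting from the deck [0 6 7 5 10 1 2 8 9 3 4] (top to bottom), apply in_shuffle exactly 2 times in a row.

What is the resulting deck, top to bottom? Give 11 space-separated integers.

Answer: 7 1 9 0 5 2 3 6 10 8 4

Derivation:
After op 1 (in_shuffle): [1 0 2 6 8 7 9 5 3 10 4]
After op 2 (in_shuffle): [7 1 9 0 5 2 3 6 10 8 4]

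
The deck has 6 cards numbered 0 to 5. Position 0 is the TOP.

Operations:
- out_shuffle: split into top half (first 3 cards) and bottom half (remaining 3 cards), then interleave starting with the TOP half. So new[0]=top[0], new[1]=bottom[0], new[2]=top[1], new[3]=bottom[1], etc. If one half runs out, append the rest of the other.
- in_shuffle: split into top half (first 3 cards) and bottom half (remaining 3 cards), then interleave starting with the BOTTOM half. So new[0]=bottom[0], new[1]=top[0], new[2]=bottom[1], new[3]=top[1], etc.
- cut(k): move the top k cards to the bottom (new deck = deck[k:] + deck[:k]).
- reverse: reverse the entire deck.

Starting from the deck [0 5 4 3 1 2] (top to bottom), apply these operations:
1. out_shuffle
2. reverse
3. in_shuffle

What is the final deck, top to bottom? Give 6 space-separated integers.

After op 1 (out_shuffle): [0 3 5 1 4 2]
After op 2 (reverse): [2 4 1 5 3 0]
After op 3 (in_shuffle): [5 2 3 4 0 1]

Answer: 5 2 3 4 0 1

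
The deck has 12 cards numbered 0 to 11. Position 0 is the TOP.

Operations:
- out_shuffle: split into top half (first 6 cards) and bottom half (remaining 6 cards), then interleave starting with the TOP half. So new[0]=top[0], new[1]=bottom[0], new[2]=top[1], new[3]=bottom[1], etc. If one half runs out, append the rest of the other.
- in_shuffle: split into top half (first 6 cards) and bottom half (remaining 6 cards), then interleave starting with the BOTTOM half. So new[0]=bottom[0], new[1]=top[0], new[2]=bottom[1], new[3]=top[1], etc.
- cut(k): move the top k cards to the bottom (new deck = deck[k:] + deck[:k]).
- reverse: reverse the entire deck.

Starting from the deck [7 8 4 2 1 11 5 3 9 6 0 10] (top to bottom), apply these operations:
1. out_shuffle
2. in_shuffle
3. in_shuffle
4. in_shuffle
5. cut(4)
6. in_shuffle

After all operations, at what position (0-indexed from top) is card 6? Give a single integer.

Answer: 2

Derivation:
After op 1 (out_shuffle): [7 5 8 3 4 9 2 6 1 0 11 10]
After op 2 (in_shuffle): [2 7 6 5 1 8 0 3 11 4 10 9]
After op 3 (in_shuffle): [0 2 3 7 11 6 4 5 10 1 9 8]
After op 4 (in_shuffle): [4 0 5 2 10 3 1 7 9 11 8 6]
After op 5 (cut(4)): [10 3 1 7 9 11 8 6 4 0 5 2]
After op 6 (in_shuffle): [8 10 6 3 4 1 0 7 5 9 2 11]
Card 6 is at position 2.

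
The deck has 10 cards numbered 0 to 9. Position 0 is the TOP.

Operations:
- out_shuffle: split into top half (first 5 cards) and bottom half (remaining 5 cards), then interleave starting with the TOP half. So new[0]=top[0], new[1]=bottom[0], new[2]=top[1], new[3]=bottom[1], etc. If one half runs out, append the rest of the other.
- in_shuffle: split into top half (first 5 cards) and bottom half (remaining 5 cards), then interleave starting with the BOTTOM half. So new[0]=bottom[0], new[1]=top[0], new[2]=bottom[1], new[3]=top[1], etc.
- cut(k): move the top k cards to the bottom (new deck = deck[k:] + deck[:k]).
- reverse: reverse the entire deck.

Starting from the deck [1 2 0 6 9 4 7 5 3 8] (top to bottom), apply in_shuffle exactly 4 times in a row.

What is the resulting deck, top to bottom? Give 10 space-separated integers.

After op 1 (in_shuffle): [4 1 7 2 5 0 3 6 8 9]
After op 2 (in_shuffle): [0 4 3 1 6 7 8 2 9 5]
After op 3 (in_shuffle): [7 0 8 4 2 3 9 1 5 6]
After op 4 (in_shuffle): [3 7 9 0 1 8 5 4 6 2]

Answer: 3 7 9 0 1 8 5 4 6 2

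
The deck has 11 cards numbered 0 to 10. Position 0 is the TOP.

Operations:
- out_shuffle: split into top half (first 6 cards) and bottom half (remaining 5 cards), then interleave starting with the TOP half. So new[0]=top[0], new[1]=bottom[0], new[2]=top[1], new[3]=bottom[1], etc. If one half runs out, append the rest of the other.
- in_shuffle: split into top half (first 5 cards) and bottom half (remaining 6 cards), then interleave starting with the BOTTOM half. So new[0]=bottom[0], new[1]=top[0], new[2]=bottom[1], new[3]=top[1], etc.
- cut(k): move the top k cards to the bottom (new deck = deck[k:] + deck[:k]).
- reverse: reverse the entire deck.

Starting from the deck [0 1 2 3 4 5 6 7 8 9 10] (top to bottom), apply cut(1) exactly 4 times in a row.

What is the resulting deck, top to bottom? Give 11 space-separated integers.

After op 1 (cut(1)): [1 2 3 4 5 6 7 8 9 10 0]
After op 2 (cut(1)): [2 3 4 5 6 7 8 9 10 0 1]
After op 3 (cut(1)): [3 4 5 6 7 8 9 10 0 1 2]
After op 4 (cut(1)): [4 5 6 7 8 9 10 0 1 2 3]

Answer: 4 5 6 7 8 9 10 0 1 2 3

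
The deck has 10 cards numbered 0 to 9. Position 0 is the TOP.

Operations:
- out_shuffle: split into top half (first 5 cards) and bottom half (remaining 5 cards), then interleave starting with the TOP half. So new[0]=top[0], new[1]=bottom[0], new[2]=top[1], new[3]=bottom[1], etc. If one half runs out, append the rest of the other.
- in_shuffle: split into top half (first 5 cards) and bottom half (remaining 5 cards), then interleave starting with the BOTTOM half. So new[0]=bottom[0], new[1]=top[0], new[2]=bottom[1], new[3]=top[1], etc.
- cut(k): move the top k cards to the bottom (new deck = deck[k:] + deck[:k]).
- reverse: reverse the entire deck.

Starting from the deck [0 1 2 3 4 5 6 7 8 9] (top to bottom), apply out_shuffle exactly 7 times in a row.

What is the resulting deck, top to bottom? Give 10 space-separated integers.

Answer: 0 5 1 6 2 7 3 8 4 9

Derivation:
After op 1 (out_shuffle): [0 5 1 6 2 7 3 8 4 9]
After op 2 (out_shuffle): [0 7 5 3 1 8 6 4 2 9]
After op 3 (out_shuffle): [0 8 7 6 5 4 3 2 1 9]
After op 4 (out_shuffle): [0 4 8 3 7 2 6 1 5 9]
After op 5 (out_shuffle): [0 2 4 6 8 1 3 5 7 9]
After op 6 (out_shuffle): [0 1 2 3 4 5 6 7 8 9]
After op 7 (out_shuffle): [0 5 1 6 2 7 3 8 4 9]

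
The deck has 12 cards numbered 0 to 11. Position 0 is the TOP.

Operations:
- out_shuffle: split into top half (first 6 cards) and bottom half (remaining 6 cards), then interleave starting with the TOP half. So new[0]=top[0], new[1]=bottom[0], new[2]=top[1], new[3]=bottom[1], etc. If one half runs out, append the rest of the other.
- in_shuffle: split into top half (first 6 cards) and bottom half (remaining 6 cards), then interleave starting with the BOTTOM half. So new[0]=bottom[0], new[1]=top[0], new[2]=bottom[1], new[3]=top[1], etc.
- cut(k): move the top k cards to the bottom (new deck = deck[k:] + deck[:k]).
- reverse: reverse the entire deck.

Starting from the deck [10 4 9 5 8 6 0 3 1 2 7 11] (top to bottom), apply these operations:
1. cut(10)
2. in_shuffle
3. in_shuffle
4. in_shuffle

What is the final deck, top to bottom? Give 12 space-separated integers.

Answer: 9 3 11 8 2 4 0 7 5 1 10 6

Derivation:
After op 1 (cut(10)): [7 11 10 4 9 5 8 6 0 3 1 2]
After op 2 (in_shuffle): [8 7 6 11 0 10 3 4 1 9 2 5]
After op 3 (in_shuffle): [3 8 4 7 1 6 9 11 2 0 5 10]
After op 4 (in_shuffle): [9 3 11 8 2 4 0 7 5 1 10 6]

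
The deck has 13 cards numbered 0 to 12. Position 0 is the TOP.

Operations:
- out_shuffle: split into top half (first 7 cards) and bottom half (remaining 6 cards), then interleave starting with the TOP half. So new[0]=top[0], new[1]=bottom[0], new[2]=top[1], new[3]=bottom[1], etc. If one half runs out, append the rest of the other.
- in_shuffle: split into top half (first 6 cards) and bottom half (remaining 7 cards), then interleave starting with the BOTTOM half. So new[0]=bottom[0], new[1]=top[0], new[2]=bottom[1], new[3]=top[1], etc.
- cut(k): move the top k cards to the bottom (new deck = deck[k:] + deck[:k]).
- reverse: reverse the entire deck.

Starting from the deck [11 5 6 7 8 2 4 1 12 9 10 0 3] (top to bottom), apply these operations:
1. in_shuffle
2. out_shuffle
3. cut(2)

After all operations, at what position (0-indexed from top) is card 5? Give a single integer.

After op 1 (in_shuffle): [4 11 1 5 12 6 9 7 10 8 0 2 3]
After op 2 (out_shuffle): [4 7 11 10 1 8 5 0 12 2 6 3 9]
After op 3 (cut(2)): [11 10 1 8 5 0 12 2 6 3 9 4 7]
Card 5 is at position 4.

Answer: 4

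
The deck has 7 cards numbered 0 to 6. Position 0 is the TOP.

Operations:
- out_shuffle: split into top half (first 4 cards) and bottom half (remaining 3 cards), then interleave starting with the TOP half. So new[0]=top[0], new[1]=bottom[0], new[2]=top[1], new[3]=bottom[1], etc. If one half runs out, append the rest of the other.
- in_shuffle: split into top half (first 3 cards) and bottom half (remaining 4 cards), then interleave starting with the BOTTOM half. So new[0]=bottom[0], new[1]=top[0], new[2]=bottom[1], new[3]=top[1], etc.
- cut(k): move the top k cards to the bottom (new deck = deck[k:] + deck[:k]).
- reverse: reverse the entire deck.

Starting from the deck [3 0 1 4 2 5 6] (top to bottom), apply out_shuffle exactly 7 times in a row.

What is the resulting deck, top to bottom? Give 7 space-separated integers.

Answer: 3 2 0 5 1 6 4

Derivation:
After op 1 (out_shuffle): [3 2 0 5 1 6 4]
After op 2 (out_shuffle): [3 1 2 6 0 4 5]
After op 3 (out_shuffle): [3 0 1 4 2 5 6]
After op 4 (out_shuffle): [3 2 0 5 1 6 4]
After op 5 (out_shuffle): [3 1 2 6 0 4 5]
After op 6 (out_shuffle): [3 0 1 4 2 5 6]
After op 7 (out_shuffle): [3 2 0 5 1 6 4]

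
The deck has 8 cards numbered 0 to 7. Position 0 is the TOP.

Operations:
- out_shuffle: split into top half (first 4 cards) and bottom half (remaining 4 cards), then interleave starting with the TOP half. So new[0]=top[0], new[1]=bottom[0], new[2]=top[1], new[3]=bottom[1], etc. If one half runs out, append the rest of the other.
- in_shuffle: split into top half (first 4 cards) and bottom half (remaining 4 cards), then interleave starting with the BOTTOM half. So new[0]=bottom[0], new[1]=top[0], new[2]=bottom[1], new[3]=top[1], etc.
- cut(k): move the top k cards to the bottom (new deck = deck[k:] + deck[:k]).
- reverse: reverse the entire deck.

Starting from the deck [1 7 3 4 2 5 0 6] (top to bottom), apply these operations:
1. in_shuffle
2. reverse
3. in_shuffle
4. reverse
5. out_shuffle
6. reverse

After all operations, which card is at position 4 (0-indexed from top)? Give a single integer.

Answer: 5

Derivation:
After op 1 (in_shuffle): [2 1 5 7 0 3 6 4]
After op 2 (reverse): [4 6 3 0 7 5 1 2]
After op 3 (in_shuffle): [7 4 5 6 1 3 2 0]
After op 4 (reverse): [0 2 3 1 6 5 4 7]
After op 5 (out_shuffle): [0 6 2 5 3 4 1 7]
After op 6 (reverse): [7 1 4 3 5 2 6 0]
Position 4: card 5.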